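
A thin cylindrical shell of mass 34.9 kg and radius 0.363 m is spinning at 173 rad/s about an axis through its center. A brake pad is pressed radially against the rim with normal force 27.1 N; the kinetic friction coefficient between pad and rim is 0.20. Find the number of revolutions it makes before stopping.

I = MR² = (34.9)(0.363)² = 4.599 kg·m².
Friction force f = μN = (0.20)(27.1) = 5.420 N at the rim; torque magnitude τ = fR = 1.967 N·m, opposing ω.
|α| = τ/I = 1.967/4.599 = 0.4278 rad/s² (deceleration).
ω² = ω₀² − 2|α|θ with ω = 0 ⇒ θ = ω₀²/(2|α|) = 34980 rad = 5567 rev.

≈ 5570 revolutions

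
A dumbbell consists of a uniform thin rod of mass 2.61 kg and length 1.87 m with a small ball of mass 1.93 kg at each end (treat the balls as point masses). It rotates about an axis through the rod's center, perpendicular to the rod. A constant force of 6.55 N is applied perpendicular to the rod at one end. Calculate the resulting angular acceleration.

I_rod = (1/12)ML² = (1/12)(2.61)(1.87)² = 0.7606 kg·m².
I_balls = 2·m·(L/2)² = 2(1.93)(0.9350)² = 3.375 kg·m².
Total I = 4.135 kg·m².
τ = F·(L/2) = (6.55)(0.935) = 6.124 N·m.
α = τ/I = 6.124/4.135 = 1.481 rad/s².

α ≈ 1.48 rad/s²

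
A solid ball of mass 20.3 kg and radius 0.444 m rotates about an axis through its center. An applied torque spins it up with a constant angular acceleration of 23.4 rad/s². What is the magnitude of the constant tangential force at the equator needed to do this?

F ≈ 84.4 N

I = (2/5)MR² = (2/5)(20.3)(0.444)² = 1.601 kg·m².
The required torque is τ = Iα = (1.601)(23.40) = 37.46 N·m.
A tangential force at the equator gives τ = FR, so F = τ/R = 37.46/0.444 = 84.36 N.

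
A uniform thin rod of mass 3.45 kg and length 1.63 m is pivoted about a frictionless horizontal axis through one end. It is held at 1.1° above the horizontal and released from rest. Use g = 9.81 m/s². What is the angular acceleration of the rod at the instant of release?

α ≈ 9.03 rad/s²

About the pivot, I = (1/3)ML² = (1/3)(3.45)(1.63)² = 3.055 kg·m².
The weight acts at the center, a distance L/2 = 0.8150 m from the pivot; τ = Mg(L/2) cos 1.1° = 27.58 N·m.
α = τ/I = 27.58/3.055 = 9.026 rad/s².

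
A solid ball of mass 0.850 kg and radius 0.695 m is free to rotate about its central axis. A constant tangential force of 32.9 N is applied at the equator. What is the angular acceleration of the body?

I = (2/5)MR² = (2/5)(0.850)(0.695)² = 0.1642 kg·m².
τ = F R = (32.9)(0.695) = 22.87 N·m.
From τ = Iα: α = 22.87/0.1642 = 139.2 rad/s².

α ≈ 139 rad/s²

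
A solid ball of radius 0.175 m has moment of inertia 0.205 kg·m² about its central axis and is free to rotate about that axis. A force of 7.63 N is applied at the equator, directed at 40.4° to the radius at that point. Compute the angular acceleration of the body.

α ≈ 4.22 rad/s²

Only the tangential component produces torque: τ = F R sinθ = (7.63)(0.175) sin 40.4° = 0.8654 N·m.
Newton's second law for rotation, τ = Iα, gives α = τ/I = 0.8654/0.2050 = 4.221 rad/s².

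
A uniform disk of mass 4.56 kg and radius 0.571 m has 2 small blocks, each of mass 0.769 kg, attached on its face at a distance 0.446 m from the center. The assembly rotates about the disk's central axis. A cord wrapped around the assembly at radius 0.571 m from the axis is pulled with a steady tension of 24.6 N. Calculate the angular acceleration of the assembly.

α ≈ 13.4 rad/s²

I_disk = ½MR² = ½(4.56)(0.571)² = 0.7434 kg·m².
I_blocks = 2·m·r² = 2(0.769)(0.446)² = 0.3059 kg·m².
Total I = 1.049 kg·m².
τ = F r = (24.6)(0.571) = 14.05 N·m.
α = τ/I = 14.05/1.049 = 13.39 rad/s².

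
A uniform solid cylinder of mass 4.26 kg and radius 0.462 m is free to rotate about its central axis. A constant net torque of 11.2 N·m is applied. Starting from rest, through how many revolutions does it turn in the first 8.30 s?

≈ 135 revolutions

I = ½MR² = (1/2)(4.26)(0.462)² = 0.4546 kg·m².
α = τ/I = 11.2/0.4546 = 24.64 rad/s².
θ = ½αt² = ½(24.64)(8.30)² = 848.6 rad.
Revolutions = θ/(2π) = 135.1.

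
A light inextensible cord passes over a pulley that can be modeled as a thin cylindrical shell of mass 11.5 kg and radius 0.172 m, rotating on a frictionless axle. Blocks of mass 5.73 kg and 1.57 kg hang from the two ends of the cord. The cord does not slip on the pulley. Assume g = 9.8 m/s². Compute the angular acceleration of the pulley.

α ≈ 12.6 rad/s²

I = MR² = (11.5)(0.172)² = 0.3402 kg·m².
Heavier block: m₁g − T₁ = m₁a. Lighter block: T₂ − m₂g = m₂a.
Pulley: (T₁ − T₂)R = Iα = I(a/R), so T₁ − T₂ = (I/R²)a = 1·M_p a = 11.50·a.
Adding the three: (m₁ − m₂)g = (m₁ + m₂ + 11.50)a, so a = (5.73 − 1.57)(9.8)/(5.73 + 1.57 + 11.50) = 2.169 m/s².
α = a/R = 2.169/0.172 = 12.61 rad/s².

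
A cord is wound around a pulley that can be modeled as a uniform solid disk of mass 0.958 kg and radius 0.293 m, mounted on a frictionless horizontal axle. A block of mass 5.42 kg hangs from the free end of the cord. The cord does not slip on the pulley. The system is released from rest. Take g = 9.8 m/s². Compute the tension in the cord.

I = ½MR² = (1/2)(0.958)(0.293)² = 0.04112 kg·m².
Block: mg − T = ma. Pulley: TR = Iα. No-slip: a = αR, so T = (I/R²)a = 0.4790·a.
Then mg = (m + 0.4790)a, so a = (5.42)(9.8)/(5.42 + 0.4790) = 9.004 m/s².
T = 0.4790·a = 4.313 N.

T ≈ 4.31 N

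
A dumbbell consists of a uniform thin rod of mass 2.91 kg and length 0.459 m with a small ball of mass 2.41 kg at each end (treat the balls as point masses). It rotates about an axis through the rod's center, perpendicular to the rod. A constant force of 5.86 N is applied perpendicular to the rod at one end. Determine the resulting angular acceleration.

α ≈ 4.41 rad/s²

I_rod = (1/12)ML² = (1/12)(2.91)(0.459)² = 0.05109 kg·m².
I_balls = 2·m·(L/2)² = 2(2.41)(0.2295)² = 0.2539 kg·m².
Total I = 0.3050 kg·m².
τ = F·(L/2) = (5.86)(0.230) = 1.345 N·m.
α = τ/I = 1.345/0.3050 = 4.410 rad/s².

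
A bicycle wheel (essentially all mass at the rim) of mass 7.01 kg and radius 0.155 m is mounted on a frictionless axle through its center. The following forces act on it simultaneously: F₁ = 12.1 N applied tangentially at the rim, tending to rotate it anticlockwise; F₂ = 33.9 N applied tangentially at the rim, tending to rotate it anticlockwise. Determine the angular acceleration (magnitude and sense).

I = MR² = (7.01)(0.155)² = 0.1684 kg·m².
Taking anticlockwise as positive: τ₁ = +(12.1)(0.155) = +1.875 N·m; τ₂ = +(33.9)(0.155) = +5.255 N·m.
Net torque τ = 7.130 N·m.
α = τ/I = 7.130/0.1684 = 42.34 rad/s².

α ≈ 42.3 rad/s², anticlockwise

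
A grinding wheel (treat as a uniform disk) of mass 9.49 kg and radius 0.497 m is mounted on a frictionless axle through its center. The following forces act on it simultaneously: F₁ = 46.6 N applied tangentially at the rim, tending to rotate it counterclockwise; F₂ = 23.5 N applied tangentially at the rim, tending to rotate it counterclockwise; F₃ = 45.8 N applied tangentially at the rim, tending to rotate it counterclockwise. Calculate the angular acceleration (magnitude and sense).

I = ½MR² = (1/2)(9.49)(0.497)² = 1.172 kg·m².
Taking counterclockwise as positive: τ₁ = +(46.6)(0.497) = +23.16 N·m; τ₂ = +(23.5)(0.497) = +11.68 N·m; τ₃ = +(45.8)(0.497) = +22.76 N·m.
Net torque τ = 57.60 N·m.
α = τ/I = 57.60/1.172 = 49.15 rad/s².

α ≈ 49.1 rad/s², counterclockwise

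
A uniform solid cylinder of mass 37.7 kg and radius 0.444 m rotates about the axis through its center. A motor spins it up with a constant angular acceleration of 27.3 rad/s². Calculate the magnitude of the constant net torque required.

τ ≈ 101 N·m

I = ½MR² = (1/2)(37.7)(0.444)² = 3.716 kg·m².
τ = Iα = (3.716)(27.30) = 101.4 N·m.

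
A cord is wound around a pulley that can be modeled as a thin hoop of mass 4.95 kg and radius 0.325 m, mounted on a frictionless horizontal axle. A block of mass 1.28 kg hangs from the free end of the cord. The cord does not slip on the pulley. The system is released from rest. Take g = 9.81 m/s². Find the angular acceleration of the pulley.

α ≈ 6.20 rad/s²

I = MR² = (4.95)(0.325)² = 0.5228 kg·m².
Block: mg − T = ma. Pulley: TR = Iα. No-slip: a = αR, so T = (I/R²)a = 4.950·a.
Then mg = (m + 4.950)a, so a = (1.28)(9.81)/(1.28 + 4.950) = 2.016 m/s².
α = a/R = 2.016/0.325 = 6.202 rad/s².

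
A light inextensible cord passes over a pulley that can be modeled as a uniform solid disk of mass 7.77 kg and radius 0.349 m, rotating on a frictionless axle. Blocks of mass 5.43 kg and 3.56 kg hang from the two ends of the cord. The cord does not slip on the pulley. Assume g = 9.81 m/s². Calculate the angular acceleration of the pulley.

I = ½MR² = (1/2)(7.77)(0.349)² = 0.4732 kg·m².
Heavier block: m₁g − T₁ = m₁a. Lighter block: T₂ − m₂g = m₂a.
Pulley: (T₁ − T₂)R = Iα = I(a/R), so T₁ − T₂ = (I/R²)a = (1/2)M_p a = 3.885·a.
Adding the three: (m₁ − m₂)g = (m₁ + m₂ + 3.885)a, so a = (5.43 − 3.56)(9.81)/(5.43 + 3.56 + 3.885) = 1.425 m/s².
α = a/R = 1.425/0.349 = 4.083 rad/s².

α ≈ 4.08 rad/s²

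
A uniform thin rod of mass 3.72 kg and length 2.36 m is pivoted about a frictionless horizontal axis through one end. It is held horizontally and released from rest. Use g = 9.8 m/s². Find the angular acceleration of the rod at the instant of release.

About the pivot, I = (1/3)ML² = (1/3)(3.72)(2.36)² = 6.906 kg·m².
The weight acts at the center, a distance L/2 = 1.180 m from the pivot; τ = Mg(L/2) = 43.02 N·m.
α = τ/I = 43.02/6.906 = 6.229 rad/s².

α ≈ 6.23 rad/s²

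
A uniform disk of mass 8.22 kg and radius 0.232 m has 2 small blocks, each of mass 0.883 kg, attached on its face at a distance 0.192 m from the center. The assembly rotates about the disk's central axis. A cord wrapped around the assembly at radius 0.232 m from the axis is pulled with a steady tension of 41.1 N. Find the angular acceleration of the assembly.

α ≈ 33.3 rad/s²

I_disk = ½MR² = ½(8.22)(0.232)² = 0.2212 kg·m².
I_blocks = 2·m·r² = 2(0.883)(0.192)² = 0.06510 kg·m².
Total I = 0.2863 kg·m².
τ = F r = (41.1)(0.232) = 9.535 N·m.
α = τ/I = 9.535/0.2863 = 33.30 rad/s².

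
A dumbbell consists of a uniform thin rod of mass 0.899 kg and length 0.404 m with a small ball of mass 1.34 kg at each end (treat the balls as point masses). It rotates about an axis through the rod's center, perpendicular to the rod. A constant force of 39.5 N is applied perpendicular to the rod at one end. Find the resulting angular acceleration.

I_rod = (1/12)ML² = (1/12)(0.899)(0.404)² = 0.01223 kg·m².
I_balls = 2·m·(L/2)² = 2(1.34)(0.2020)² = 0.1094 kg·m².
Total I = 0.1216 kg·m².
τ = F·(L/2) = (39.5)(0.202) = 7.979 N·m.
α = τ/I = 7.979/0.1216 = 65.63 rad/s².

α ≈ 65.6 rad/s²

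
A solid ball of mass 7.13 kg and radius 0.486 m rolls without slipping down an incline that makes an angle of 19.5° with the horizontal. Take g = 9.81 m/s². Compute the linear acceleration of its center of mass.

Translation along the incline: Mg sinθ − f = Ma.
Rotation about the center: fR = Iα with I = (2/5)MR². No-slip gives a = αR, so f = (I/R²)a = (2/5)M a.
Substituting: Mg sinθ = (1 + 0.4000)Ma, so a = g sinθ/(1 + 0.4000) = (9.81) sin 19.5° / 1.400 = 2.339 m/s².

a ≈ 2.34 m/s²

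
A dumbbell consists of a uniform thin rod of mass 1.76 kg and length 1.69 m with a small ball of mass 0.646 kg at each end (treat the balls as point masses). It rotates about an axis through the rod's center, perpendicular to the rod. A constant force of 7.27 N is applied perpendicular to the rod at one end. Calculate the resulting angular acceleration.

I_rod = (1/12)ML² = (1/12)(1.76)(1.69)² = 0.4189 kg·m².
I_balls = 2·m·(L/2)² = 2(0.646)(0.8450)² = 0.9225 kg·m².
Total I = 1.341 kg·m².
τ = F·(L/2) = (7.27)(0.845) = 6.143 N·m.
α = τ/I = 6.143/1.341 = 4.580 rad/s².

α ≈ 4.58 rad/s²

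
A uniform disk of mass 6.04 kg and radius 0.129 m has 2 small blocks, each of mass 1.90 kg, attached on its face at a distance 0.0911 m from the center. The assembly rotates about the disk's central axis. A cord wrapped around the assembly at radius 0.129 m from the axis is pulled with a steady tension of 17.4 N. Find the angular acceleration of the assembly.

α ≈ 27.4 rad/s²

I_disk = ½MR² = ½(6.04)(0.129)² = 0.05026 kg·m².
I_blocks = 2·m·r² = 2(1.90)(0.0911)² = 0.03154 kg·m².
Total I = 0.08179 kg·m².
τ = F r = (17.4)(0.129) = 2.245 N·m.
α = τ/I = 2.245/0.08179 = 27.44 rad/s².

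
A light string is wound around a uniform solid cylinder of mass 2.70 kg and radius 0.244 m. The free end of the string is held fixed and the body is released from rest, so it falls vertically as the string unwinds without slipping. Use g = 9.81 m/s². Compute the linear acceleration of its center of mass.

Translation: Mg − T = Ma. Rotation about the center: TR = Iα with I = ½MR².
With a = αR: T = (I/R²)a = (1/2)M a, so Mg = (1 + 0.5000)Ma.
a = g/(1 + 0.5000) = 9.81/1.500 = 6.540 m/s².

a ≈ 6.54 m/s²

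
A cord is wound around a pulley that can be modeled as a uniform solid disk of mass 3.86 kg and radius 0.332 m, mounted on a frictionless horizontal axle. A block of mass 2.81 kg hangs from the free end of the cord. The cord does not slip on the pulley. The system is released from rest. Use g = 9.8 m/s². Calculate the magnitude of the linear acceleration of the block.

a ≈ 5.81 m/s²

I = ½MR² = (1/2)(3.86)(0.332)² = 0.2127 kg·m².
Block: mg − T = ma. Pulley: TR = Iα. No-slip: a = αR, so T = (I/R²)a = 1.930·a.
Then mg = (m + 1.930)a, so a = (2.81)(9.8)/(2.81 + 1.930) = 5.810 m/s².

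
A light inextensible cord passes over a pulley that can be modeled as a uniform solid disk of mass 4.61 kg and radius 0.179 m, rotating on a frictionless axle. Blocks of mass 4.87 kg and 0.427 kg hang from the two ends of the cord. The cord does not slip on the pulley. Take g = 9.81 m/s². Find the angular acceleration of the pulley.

α ≈ 32.0 rad/s²

I = ½MR² = (1/2)(4.61)(0.179)² = 0.07385 kg·m².
Heavier block: m₁g − T₁ = m₁a. Lighter block: T₂ − m₂g = m₂a.
Pulley: (T₁ − T₂)R = Iα = I(a/R), so T₁ − T₂ = (I/R²)a = (1/2)M_p a = 2.305·a.
Adding the three: (m₁ − m₂)g = (m₁ + m₂ + 2.305)a, so a = (4.87 − 0.427)(9.81)/(4.87 + 0.427 + 2.305) = 5.733 m/s².
α = a/R = 5.733/0.179 = 32.03 rad/s².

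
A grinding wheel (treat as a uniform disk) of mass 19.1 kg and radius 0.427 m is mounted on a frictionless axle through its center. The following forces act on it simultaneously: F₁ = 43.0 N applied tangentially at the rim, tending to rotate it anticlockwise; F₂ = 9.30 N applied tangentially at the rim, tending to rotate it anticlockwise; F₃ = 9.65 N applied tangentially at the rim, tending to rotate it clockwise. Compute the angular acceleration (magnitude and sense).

α ≈ 10.5 rad/s², anticlockwise

I = ½MR² = (1/2)(19.1)(0.427)² = 1.741 kg·m².
Taking anticlockwise as positive: τ₁ = +(43.0)(0.427) = +18.36 N·m; τ₂ = +(9.30)(0.427) = +3.971 N·m; τ₃ = −(9.65)(0.427) = −4.121 N·m.
Net torque τ = 18.21 N·m.
α = τ/I = 18.21/1.741 = 10.46 rad/s².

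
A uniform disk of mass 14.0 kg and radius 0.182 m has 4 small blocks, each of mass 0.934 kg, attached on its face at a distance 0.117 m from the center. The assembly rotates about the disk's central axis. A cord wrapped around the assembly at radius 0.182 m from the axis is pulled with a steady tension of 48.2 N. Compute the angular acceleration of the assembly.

α ≈ 31.0 rad/s²

I_disk = ½MR² = ½(14.0)(0.182)² = 0.2319 kg·m².
I_blocks = 4·m·r² = 4(0.934)(0.117)² = 0.05114 kg·m².
Total I = 0.2830 kg·m².
τ = F r = (48.2)(0.182) = 8.772 N·m.
α = τ/I = 8.772/0.2830 = 31.00 rad/s².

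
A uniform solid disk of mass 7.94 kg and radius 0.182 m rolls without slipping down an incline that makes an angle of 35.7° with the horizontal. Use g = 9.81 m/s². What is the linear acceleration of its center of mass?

a ≈ 3.82 m/s²

Translation along the incline: Mg sinθ − f = Ma.
Rotation about the center: fR = Iα with I = ½MR². No-slip gives a = αR, so f = (I/R²)a = (1/2)M a.
Substituting: Mg sinθ = (1 + 0.5000)Ma, so a = g sinθ/(1 + 0.5000) = (9.81) sin 35.7° / 1.500 = 3.816 m/s².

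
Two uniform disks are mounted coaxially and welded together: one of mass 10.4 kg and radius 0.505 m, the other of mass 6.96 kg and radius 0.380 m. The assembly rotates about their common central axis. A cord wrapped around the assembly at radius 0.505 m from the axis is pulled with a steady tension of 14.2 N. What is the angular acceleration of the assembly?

I = ½M₁R₁² + ½M₂R₂² = ½(10.4)(0.505)² + ½(6.96)(0.380)² = 1.829 kg·m².
τ = F r = (14.2)(0.505) = 7.171 N·m.
α = τ/I = 7.171/1.829 = 3.921 rad/s².

α ≈ 3.92 rad/s²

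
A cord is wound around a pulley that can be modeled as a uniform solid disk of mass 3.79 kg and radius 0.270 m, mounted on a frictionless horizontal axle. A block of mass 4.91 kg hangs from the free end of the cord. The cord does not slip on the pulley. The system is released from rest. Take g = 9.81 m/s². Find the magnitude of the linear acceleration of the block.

I = ½MR² = (1/2)(3.79)(0.270)² = 0.1381 kg·m².
Block: mg − T = ma. Pulley: TR = Iα. No-slip: a = αR, so T = (I/R²)a = 1.895·a.
Then mg = (m + 1.895)a, so a = (4.91)(9.81)/(4.91 + 1.895) = 7.078 m/s².

a ≈ 7.08 m/s²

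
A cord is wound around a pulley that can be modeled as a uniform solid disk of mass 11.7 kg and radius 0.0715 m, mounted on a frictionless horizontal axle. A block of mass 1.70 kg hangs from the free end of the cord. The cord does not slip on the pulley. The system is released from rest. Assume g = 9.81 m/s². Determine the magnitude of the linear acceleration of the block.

I = ½MR² = (1/2)(11.7)(0.0715)² = 0.02991 kg·m².
Block: mg − T = ma. Pulley: TR = Iα. No-slip: a = αR, so T = (I/R²)a = 5.850·a.
Then mg = (m + 5.850)a, so a = (1.70)(9.81)/(1.70 + 5.850) = 2.209 m/s².

a ≈ 2.21 m/s²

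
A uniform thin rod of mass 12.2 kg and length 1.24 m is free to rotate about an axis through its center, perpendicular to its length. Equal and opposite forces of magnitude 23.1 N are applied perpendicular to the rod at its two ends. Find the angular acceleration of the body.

α ≈ 18.3 rad/s²

I = (1/12)ML² = (1/12)(12.2)(1.24)² = 1.563 kg·m².
The couple gives τ = F·(L/2) + F·(L/2) = F L = (23.1)(1.24) = 28.64 N·m.
Newton's second law for rotation, τ = Iα, gives α = τ/I = 28.64/1.563 = 18.32 rad/s².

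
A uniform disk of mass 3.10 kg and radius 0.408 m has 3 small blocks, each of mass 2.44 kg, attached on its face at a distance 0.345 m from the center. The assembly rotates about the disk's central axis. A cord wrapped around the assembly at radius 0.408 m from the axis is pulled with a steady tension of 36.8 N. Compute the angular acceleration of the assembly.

I_disk = ½MR² = ½(3.10)(0.408)² = 0.2580 kg·m².
I_blocks = 3·m·r² = 3(2.44)(0.345)² = 0.8713 kg·m².
Total I = 1.129 kg·m².
τ = F r = (36.8)(0.408) = 15.01 N·m.
α = τ/I = 15.01/1.129 = 13.30 rad/s².

α ≈ 13.3 rad/s²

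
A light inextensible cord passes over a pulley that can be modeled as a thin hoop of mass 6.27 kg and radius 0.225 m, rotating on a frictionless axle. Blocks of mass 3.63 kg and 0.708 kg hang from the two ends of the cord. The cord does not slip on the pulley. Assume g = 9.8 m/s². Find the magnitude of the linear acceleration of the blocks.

a ≈ 2.70 m/s²

I = MR² = (6.27)(0.225)² = 0.3174 kg·m².
Heavier block: m₁g − T₁ = m₁a. Lighter block: T₂ − m₂g = m₂a.
Pulley: (T₁ − T₂)R = Iα = I(a/R), so T₁ − T₂ = (I/R²)a = 1·M_p a = 6.270·a.
Adding the three: (m₁ − m₂)g = (m₁ + m₂ + 6.270)a, so a = (3.63 − 0.708)(9.8)/(3.63 + 0.708 + 6.270) = 2.699 m/s².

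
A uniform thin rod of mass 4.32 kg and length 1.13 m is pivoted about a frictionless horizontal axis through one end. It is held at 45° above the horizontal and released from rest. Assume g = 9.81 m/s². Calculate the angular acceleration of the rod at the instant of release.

About the pivot, I = (1/3)ML² = (1/3)(4.32)(1.13)² = 1.839 kg·m².
The weight acts at the center, a distance L/2 = 0.5650 m from the pivot; τ = Mg(L/2) cos 45° = 16.93 N·m.
α = τ/I = 16.93/1.839 = 9.208 rad/s².

α ≈ 9.21 rad/s²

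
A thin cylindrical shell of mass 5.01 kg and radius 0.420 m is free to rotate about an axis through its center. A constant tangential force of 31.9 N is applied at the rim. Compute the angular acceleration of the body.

α ≈ 15.2 rad/s²

I = MR² = (5.01)(0.420)² = 0.8838 kg·m².
τ = F R = (31.9)(0.420) = 13.40 N·m.
From τ = Iα: α = 13.40/0.8838 = 15.16 rad/s².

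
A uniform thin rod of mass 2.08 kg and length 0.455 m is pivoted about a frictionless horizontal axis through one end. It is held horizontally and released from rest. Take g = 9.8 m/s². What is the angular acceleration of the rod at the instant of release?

About the pivot, I = (1/3)ML² = (1/3)(2.08)(0.455)² = 0.1435 kg·m².
The weight acts at the center, a distance L/2 = 0.2275 m from the pivot; τ = Mg(L/2) = 4.637 N·m.
α = τ/I = 4.637/0.1435 = 32.31 rad/s².

α ≈ 32.3 rad/s²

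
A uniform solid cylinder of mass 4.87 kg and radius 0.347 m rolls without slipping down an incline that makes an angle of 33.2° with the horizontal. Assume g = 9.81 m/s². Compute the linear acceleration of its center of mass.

Translation along the incline: Mg sinθ − f = Ma.
Rotation about the center: fR = Iα with I = ½MR². No-slip gives a = αR, so f = (I/R²)a = (1/2)M a.
Substituting: Mg sinθ = (1 + 0.5000)Ma, so a = g sinθ/(1 + 0.5000) = (9.81) sin 33.2° / 1.500 = 3.581 m/s².

a ≈ 3.58 m/s²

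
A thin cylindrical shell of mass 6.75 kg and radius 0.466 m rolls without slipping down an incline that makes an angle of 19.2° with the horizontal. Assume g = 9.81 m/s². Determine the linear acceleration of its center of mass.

a ≈ 1.61 m/s²

Translation along the incline: Mg sinθ − f = Ma.
Rotation about the center: fR = Iα with I = MR². No-slip gives a = αR, so f = (I/R²)a = M a.
Substituting: Mg sinθ = (1 + 1.000)Ma, so a = g sinθ/(1 + 1.000) = (9.81) sin 19.2° / 2.000 = 1.613 m/s².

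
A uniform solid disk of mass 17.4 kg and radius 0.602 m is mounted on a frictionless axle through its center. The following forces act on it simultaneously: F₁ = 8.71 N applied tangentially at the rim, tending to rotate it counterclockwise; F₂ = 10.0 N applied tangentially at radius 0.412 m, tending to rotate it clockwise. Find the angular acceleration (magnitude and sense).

I = ½MR² = (1/2)(17.4)(0.602)² = 3.153 kg·m².
Taking counterclockwise as positive: τ₁ = +(8.71)(0.602) = +5.243 N·m; τ₂ = −(10.0)(0.412) = −4.120 N·m.
Net torque τ = 1.123 N·m.
α = τ/I = 1.123/3.153 = 0.3563 rad/s².

α ≈ 0.356 rad/s², counterclockwise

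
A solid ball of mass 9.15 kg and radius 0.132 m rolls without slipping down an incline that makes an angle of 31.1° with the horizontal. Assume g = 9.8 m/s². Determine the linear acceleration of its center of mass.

a ≈ 3.62 m/s²

Translation along the incline: Mg sinθ − f = Ma.
Rotation about the center: fR = Iα with I = (2/5)MR². No-slip gives a = αR, so f = (I/R²)a = (2/5)M a.
Substituting: Mg sinθ = (1 + 0.4000)Ma, so a = g sinθ/(1 + 0.4000) = (9.8) sin 31.1° / 1.400 = 3.616 m/s².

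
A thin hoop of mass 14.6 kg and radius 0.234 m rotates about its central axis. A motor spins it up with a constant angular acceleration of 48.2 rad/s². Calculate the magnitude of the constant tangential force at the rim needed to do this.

F ≈ 165 N

I = MR² = (14.6)(0.234)² = 0.7994 kg·m².
The required torque is τ = Iα = (0.7994)(48.20) = 38.53 N·m.
A tangential force at the rim gives τ = FR, so F = τ/R = 38.53/0.234 = 164.7 N.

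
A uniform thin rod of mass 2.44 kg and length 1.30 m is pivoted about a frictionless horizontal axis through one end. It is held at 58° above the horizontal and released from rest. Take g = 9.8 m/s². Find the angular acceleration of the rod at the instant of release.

About the pivot, I = (1/3)ML² = (1/3)(2.44)(1.30)² = 1.375 kg·m².
The weight acts at the center, a distance L/2 = 0.6500 m from the pivot; τ = Mg(L/2) cos 58° = 8.236 N·m.
α = τ/I = 8.236/1.375 = 5.992 rad/s².

α ≈ 5.99 rad/s²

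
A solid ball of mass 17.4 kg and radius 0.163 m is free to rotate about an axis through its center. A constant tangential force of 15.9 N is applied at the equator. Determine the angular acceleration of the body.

α ≈ 14.0 rad/s²

I = (2/5)MR² = (2/5)(17.4)(0.163)² = 0.1849 kg·m².
τ = F R = (15.9)(0.163) = 2.592 N·m.
Newton's second law for rotation, τ = Iα, gives α = τ/I = 2.592/0.1849 = 14.02 rad/s².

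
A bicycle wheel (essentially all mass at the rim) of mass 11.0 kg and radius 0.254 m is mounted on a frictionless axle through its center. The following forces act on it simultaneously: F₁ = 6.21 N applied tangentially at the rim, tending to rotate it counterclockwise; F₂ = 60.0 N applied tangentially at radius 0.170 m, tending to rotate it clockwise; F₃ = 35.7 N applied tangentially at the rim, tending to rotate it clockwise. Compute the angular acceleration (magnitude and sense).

α ≈ 24.9 rad/s², clockwise

I = MR² = (11.0)(0.254)² = 0.7097 kg·m².
Taking counterclockwise as positive: τ₁ = +(6.21)(0.254) = +1.577 N·m; τ₂ = −(60.0)(0.170) = −10.20 N·m; τ₃ = −(35.7)(0.254) = −9.068 N·m.
Net torque τ = -17.69 N·m.
α = τ/I = -17.69/0.7097 = -24.93 rad/s².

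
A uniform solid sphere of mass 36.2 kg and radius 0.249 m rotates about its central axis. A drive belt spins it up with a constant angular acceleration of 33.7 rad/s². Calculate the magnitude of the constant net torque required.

I = (2/5)MR² = (2/5)(36.2)(0.249)² = 0.8978 kg·m².
τ = Iα = (0.8978)(33.70) = 30.25 N·m.

τ ≈ 30.3 N·m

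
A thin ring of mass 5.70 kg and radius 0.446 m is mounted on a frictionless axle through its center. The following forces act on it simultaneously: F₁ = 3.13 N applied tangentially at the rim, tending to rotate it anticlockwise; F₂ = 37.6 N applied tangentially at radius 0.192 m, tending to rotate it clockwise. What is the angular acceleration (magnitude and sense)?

α ≈ 5.14 rad/s², clockwise

I = MR² = (5.70)(0.446)² = 1.134 kg·m².
Taking anticlockwise as positive: τ₁ = +(3.13)(0.446) = +1.396 N·m; τ₂ = −(37.6)(0.192) = −7.219 N·m.
Net torque τ = -5.823 N·m.
α = τ/I = -5.823/1.134 = -5.136 rad/s².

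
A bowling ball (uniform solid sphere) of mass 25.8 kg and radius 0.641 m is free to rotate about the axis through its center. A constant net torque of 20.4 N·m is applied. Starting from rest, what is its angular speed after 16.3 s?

I = (2/5)MR² = (2/5)(25.8)(0.641)² = 4.240 kg·m².
α = τ/I = 20.4/4.240 = 4.811 rad/s².
ω = ω₀ + αt = 0 + (4.811)(16.3) = 78.42 rad/s.

ω ≈ 78.4 rad/s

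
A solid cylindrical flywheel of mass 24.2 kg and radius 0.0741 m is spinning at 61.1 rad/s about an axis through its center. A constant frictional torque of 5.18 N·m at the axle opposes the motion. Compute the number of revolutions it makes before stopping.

≈ 3.81 revolutions

I = ½MR² = (1/2)(24.2)(0.0741)² = 0.06644 kg·m².
The net torque has magnitude 5.18 N·m, opposing ω.
|α| = τ/I = 5.180/0.06644 = 77.97 rad/s² (deceleration).
ω² = ω₀² − 2|α|θ with ω = 0 ⇒ θ = ω₀²/(2|α|) = 23.94 rad = 3.810 rev.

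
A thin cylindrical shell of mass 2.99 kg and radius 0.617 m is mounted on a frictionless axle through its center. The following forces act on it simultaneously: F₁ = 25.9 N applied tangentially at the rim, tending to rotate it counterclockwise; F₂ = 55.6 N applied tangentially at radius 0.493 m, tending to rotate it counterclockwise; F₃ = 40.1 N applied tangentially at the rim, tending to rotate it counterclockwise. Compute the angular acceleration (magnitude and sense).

I = MR² = (2.99)(0.617)² = 1.138 kg·m².
Taking counterclockwise as positive: τ₁ = +(25.9)(0.617) = +15.98 N·m; τ₂ = +(55.6)(0.493) = +27.41 N·m; τ₃ = +(40.1)(0.617) = +24.74 N·m.
Net torque τ = 68.13 N·m.
α = τ/I = 68.13/1.138 = 59.86 rad/s².

α ≈ 59.9 rad/s², counterclockwise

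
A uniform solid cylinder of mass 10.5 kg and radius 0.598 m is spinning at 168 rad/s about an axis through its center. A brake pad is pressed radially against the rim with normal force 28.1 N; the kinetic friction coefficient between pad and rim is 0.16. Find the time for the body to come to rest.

t ≈ 117 s

I = ½MR² = (1/2)(10.5)(0.598)² = 1.877 kg·m².
Friction force f = μN = (0.16)(28.1) = 4.496 N at the rim; torque magnitude τ = fR = 2.689 N·m, opposing ω.
|α| = τ/I = 2.689/1.877 = 1.432 rad/s² (deceleration).
0 = ω₀ − |α|t ⇒ t = ω₀/|α| = 168/1.432 = 117.3 s.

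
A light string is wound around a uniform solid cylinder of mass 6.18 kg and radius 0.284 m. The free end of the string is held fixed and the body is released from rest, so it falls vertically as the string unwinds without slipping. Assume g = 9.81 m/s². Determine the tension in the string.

T ≈ 20.2 N

Translation: Mg − T = Ma. Rotation about the center: TR = Iα with I = ½MR².
With a = αR: T = (I/R²)a = (1/2)M a, so Mg = (1 + 0.5000)Ma.
a = g/(1 + 0.5000) = 9.81/1.500 = 6.540 m/s².
T = 0.5000·M·a = (0.5000)(6.18)(6.540) = 20.21 N.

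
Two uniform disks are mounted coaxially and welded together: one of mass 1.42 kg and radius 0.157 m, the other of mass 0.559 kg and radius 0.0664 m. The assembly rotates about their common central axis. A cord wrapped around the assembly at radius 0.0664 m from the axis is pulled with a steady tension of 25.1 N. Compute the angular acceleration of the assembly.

I = ½M₁R₁² + ½M₂R₂² = ½(1.42)(0.157)² + ½(0.559)(0.0664)² = 0.01873 kg·m².
τ = F r = (25.1)(0.0664) = 1.667 N·m.
α = τ/I = 1.667/0.01873 = 88.97 rad/s².

α ≈ 89.0 rad/s²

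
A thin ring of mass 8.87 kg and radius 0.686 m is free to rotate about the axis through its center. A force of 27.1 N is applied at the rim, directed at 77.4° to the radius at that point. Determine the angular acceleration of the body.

I = MR² = (8.87)(0.686)² = 4.174 kg·m².
Only the tangential component produces torque: τ = F R sinθ = (27.1)(0.686) sin 77.4° = 18.14 N·m.
Newton's second law for rotation, τ = Iα, gives α = τ/I = 18.14/4.174 = 4.346 rad/s².

α ≈ 4.35 rad/s²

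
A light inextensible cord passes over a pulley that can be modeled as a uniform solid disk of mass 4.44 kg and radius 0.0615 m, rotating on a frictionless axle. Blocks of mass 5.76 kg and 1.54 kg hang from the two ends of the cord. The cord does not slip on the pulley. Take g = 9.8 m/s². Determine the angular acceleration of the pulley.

I = ½MR² = (1/2)(4.44)(0.0615)² = 0.008397 kg·m².
Heavier block: m₁g − T₁ = m₁a. Lighter block: T₂ − m₂g = m₂a.
Pulley: (T₁ − T₂)R = Iα = I(a/R), so T₁ − T₂ = (I/R²)a = (1/2)M_p a = 2.220·a.
Adding the three: (m₁ − m₂)g = (m₁ + m₂ + 2.220)a, so a = (5.76 − 1.54)(9.8)/(5.76 + 1.54 + 2.220) = 4.344 m/s².
α = a/R = 4.344/0.0615 = 70.64 rad/s².

α ≈ 70.6 rad/s²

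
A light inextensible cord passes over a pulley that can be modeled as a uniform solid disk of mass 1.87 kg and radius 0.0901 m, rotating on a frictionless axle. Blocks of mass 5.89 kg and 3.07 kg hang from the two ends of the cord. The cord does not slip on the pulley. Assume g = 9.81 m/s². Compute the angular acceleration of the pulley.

I = ½MR² = (1/2)(1.87)(0.0901)² = 0.007590 kg·m².
Heavier block: m₁g − T₁ = m₁a. Lighter block: T₂ − m₂g = m₂a.
Pulley: (T₁ − T₂)R = Iα = I(a/R), so T₁ − T₂ = (I/R²)a = (1/2)M_p a = 0.9350·a.
Adding the three: (m₁ − m₂)g = (m₁ + m₂ + 0.9350)a, so a = (5.89 − 3.07)(9.81)/(5.89 + 3.07 + 0.9350) = 2.796 m/s².
α = a/R = 2.796/0.0901 = 31.03 rad/s².

α ≈ 31.0 rad/s²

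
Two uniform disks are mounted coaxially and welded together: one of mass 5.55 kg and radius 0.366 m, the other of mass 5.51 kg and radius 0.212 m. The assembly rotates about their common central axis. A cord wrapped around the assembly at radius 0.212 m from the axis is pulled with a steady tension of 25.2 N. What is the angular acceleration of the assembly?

I = ½M₁R₁² + ½M₂R₂² = ½(5.55)(0.366)² + ½(5.51)(0.212)² = 0.4955 kg·m².
τ = F r = (25.2)(0.212) = 5.342 N·m.
α = τ/I = 5.342/0.4955 = 10.78 rad/s².

α ≈ 10.8 rad/s²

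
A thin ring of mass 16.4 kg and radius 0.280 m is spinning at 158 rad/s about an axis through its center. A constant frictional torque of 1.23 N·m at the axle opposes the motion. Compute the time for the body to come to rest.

I = MR² = (16.4)(0.280)² = 1.286 kg·m².
The net torque has magnitude 1.23 N·m, opposing ω.
|α| = τ/I = 1.230/1.286 = 0.9566 rad/s² (deceleration).
0 = ω₀ − |α|t ⇒ t = ω₀/|α| = 158/0.9566 = 165.2 s.

t ≈ 165 s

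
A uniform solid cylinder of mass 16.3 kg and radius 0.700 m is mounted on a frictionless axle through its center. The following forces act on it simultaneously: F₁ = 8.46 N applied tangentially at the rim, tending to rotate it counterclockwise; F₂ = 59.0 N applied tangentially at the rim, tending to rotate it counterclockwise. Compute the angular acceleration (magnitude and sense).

I = ½MR² = (1/2)(16.3)(0.700)² = 3.993 kg·m².
Taking counterclockwise as positive: τ₁ = +(8.46)(0.700) = +5.922 N·m; τ₂ = +(59.0)(0.700) = +41.30 N·m.
Net torque τ = 47.22 N·m.
α = τ/I = 47.22/3.993 = 11.82 rad/s².

α ≈ 11.8 rad/s², counterclockwise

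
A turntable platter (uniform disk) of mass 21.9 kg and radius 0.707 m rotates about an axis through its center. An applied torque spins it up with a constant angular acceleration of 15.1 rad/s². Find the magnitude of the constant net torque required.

I = ½MR² = (1/2)(21.9)(0.707)² = 5.473 kg·m².
τ = Iα = (5.473)(15.10) = 82.65 N·m.

τ ≈ 82.6 N·m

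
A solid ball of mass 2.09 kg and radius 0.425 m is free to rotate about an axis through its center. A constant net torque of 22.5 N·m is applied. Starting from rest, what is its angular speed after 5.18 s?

ω ≈ 772 rad/s

I = (2/5)MR² = (2/5)(2.09)(0.425)² = 0.1510 kg·m².
α = τ/I = 22.5/0.1510 = 149.0 rad/s².
ω = ω₀ + αt = 0 + (149.0)(5.18) = 771.8 rad/s.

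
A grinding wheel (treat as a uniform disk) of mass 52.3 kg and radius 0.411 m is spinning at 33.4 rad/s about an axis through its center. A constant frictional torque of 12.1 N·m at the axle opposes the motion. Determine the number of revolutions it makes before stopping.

I = ½MR² = (1/2)(52.3)(0.411)² = 4.417 kg·m².
The net torque has magnitude 12.1 N·m, opposing ω.
|α| = τ/I = 12.10/4.417 = 2.739 rad/s² (deceleration).
ω² = ω₀² − 2|α|θ with ω = 0 ⇒ θ = ω₀²/(2|α|) = 203.6 rad = 32.41 rev.

≈ 32.4 revolutions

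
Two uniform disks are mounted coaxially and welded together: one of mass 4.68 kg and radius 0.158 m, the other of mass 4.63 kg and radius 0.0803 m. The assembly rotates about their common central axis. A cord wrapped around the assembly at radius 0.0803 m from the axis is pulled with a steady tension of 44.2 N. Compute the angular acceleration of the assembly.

α ≈ 48.4 rad/s²

I = ½M₁R₁² + ½M₂R₂² = ½(4.68)(0.158)² + ½(4.63)(0.0803)² = 0.07334 kg·m².
τ = F r = (44.2)(0.0803) = 3.549 N·m.
α = τ/I = 3.549/0.07334 = 48.39 rad/s².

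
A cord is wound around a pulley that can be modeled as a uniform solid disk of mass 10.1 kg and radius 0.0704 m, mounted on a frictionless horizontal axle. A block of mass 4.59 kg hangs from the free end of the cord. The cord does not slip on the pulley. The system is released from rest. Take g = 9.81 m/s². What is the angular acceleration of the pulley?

α ≈ 66.3 rad/s²

I = ½MR² = (1/2)(10.1)(0.0704)² = 0.02503 kg·m².
Block: mg − T = ma. Pulley: TR = Iα. No-slip: a = αR, so T = (I/R²)a = 5.050·a.
Then mg = (m + 5.050)a, so a = (4.59)(9.81)/(4.59 + 5.050) = 4.671 m/s².
α = a/R = 4.671/0.0704 = 66.35 rad/s².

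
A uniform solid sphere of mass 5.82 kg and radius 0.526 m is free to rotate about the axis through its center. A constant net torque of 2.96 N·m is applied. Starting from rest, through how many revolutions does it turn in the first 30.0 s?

I = (2/5)MR² = (2/5)(5.82)(0.526)² = 0.6441 kg·m².
α = τ/I = 2.96/0.6441 = 4.596 rad/s².
θ = ½αt² = ½(4.596)(30.0)² = 2068 rad.
Revolutions = θ/(2π) = 329.1.

≈ 329 revolutions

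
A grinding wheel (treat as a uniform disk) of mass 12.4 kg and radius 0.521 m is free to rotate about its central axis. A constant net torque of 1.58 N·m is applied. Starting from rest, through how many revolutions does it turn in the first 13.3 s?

≈ 13.2 revolutions

I = ½MR² = (1/2)(12.4)(0.521)² = 1.683 kg·m².
α = τ/I = 1.58/1.683 = 0.9388 rad/s².
θ = ½αt² = ½(0.9388)(13.3)² = 83.04 rad.
Revolutions = θ/(2π) = 13.22.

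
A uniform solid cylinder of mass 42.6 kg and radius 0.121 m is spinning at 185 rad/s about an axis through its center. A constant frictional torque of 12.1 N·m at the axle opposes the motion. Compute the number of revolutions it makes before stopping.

I = ½MR² = (1/2)(42.6)(0.121)² = 0.3119 kg·m².
The net torque has magnitude 12.1 N·m, opposing ω.
|α| = τ/I = 12.10/0.3119 = 38.80 rad/s² (deceleration).
ω² = ω₀² − 2|α|θ with ω = 0 ⇒ θ = ω₀²/(2|α|) = 441.0 rad = 70.19 rev.

≈ 70.2 revolutions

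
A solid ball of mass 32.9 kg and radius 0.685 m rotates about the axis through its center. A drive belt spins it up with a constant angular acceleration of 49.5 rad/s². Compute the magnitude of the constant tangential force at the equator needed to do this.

I = (2/5)MR² = (2/5)(32.9)(0.685)² = 6.175 kg·m².
The required torque is τ = Iα = (6.175)(49.50) = 305.7 N·m.
A tangential force at the equator gives τ = FR, so F = τ/R = 305.7/0.685 = 446.2 N.

F ≈ 446 N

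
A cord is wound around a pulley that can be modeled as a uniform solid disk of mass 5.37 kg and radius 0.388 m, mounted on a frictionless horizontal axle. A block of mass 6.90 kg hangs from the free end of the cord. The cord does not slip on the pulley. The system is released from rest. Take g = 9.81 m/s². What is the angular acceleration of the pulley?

I = ½MR² = (1/2)(5.37)(0.388)² = 0.4042 kg·m².
Block: mg − T = ma. Pulley: TR = Iα. No-slip: a = αR, so T = (I/R²)a = 2.685·a.
Then mg = (m + 2.685)a, so a = (6.90)(9.81)/(6.90 + 2.685) = 7.062 m/s².
α = a/R = 7.062/0.388 = 18.20 rad/s².

α ≈ 18.2 rad/s²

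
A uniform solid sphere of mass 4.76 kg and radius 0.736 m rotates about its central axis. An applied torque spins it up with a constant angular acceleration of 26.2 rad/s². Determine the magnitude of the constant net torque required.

I = (2/5)MR² = (2/5)(4.76)(0.736)² = 1.031 kg·m².
τ = Iα = (1.031)(26.20) = 27.02 N·m.

τ ≈ 27.0 N·m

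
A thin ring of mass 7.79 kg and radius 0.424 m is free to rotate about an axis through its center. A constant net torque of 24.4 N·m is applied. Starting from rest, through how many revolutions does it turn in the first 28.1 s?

≈ 1090 revolutions

I = MR² = (7.79)(0.424)² = 1.400 kg·m².
α = τ/I = 24.4/1.400 = 17.42 rad/s².
θ = ½αt² = ½(17.42)(28.1)² = 6879 rad.
Revolutions = θ/(2π) = 1095.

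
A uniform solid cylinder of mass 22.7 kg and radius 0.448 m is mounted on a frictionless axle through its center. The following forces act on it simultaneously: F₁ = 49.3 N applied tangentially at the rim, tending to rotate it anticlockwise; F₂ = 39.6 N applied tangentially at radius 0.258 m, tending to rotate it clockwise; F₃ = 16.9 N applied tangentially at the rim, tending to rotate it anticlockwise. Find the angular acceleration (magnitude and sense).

I = ½MR² = (1/2)(22.7)(0.448)² = 2.278 kg·m².
Taking anticlockwise as positive: τ₁ = +(49.3)(0.448) = +22.09 N·m; τ₂ = −(39.6)(0.258) = −10.22 N·m; τ₃ = +(16.9)(0.448) = +7.571 N·m.
Net torque τ = 19.44 N·m.
α = τ/I = 19.44/2.278 = 8.534 rad/s².

α ≈ 8.53 rad/s², anticlockwise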